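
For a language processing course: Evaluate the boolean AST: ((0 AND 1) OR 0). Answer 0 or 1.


Step 1: Evaluate inner node
  0 AND 1 = 0
Step 2: Evaluate root node
  0 OR 0 = 0

0


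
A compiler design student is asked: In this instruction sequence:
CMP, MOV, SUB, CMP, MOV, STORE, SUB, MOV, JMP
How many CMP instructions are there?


Scanning instruction sequence for CMP:
  Position 1: CMP <- MATCH
  Position 2: MOV
  Position 3: SUB
  Position 4: CMP <- MATCH
  Position 5: MOV
  Position 6: STORE
  Position 7: SUB
  Position 8: MOV
  Position 9: JMP
Matches at positions: [1, 4]
Total CMP count: 2

2


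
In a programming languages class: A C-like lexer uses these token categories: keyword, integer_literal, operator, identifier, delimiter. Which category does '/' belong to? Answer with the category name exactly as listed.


Token: '/'
Checking categories:
  identifier: no
  integer_literal: no
  operator: YES
  keyword: no
  delimiter: no
Category: operator

operator


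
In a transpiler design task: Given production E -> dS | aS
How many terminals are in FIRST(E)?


Production: E -> dS | aS
Examining each alternative for leading terminals:
  E -> dS : first terminal = 'd'
  E -> aS : first terminal = 'a'
FIRST(E) = {a, d}
Count: 2

2


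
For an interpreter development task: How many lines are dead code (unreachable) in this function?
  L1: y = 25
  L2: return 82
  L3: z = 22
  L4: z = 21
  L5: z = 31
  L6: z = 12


Analyzing control flow:
  L1: reachable (before return)
  L2: reachable (return statement)
  L3: DEAD (after return at L2)
  L4: DEAD (after return at L2)
  L5: DEAD (after return at L2)
  L6: DEAD (after return at L2)
Return at L2, total lines = 6
Dead lines: L3 through L6
Count: 4

4


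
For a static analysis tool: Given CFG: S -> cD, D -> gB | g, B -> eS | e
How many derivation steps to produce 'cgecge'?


Grammar: S -> cD, D -> gB | g, B -> eS | e
Deriving 'cgecge':
Step 1: S -> cD => cD
Step 2: D -> gB => cgB
Step 3: B -> eS => cgeS
Step 4: S -> cD => cgecD
Step 5: D -> gB => cgecgB
Step 6: B -> e => cgecge
Total derivation steps: 6

6


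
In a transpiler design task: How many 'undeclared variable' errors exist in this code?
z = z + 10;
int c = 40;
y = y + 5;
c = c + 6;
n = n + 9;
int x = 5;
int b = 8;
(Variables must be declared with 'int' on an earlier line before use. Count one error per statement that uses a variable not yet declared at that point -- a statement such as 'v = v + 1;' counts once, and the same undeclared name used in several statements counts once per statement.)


Scanning code line by line:
  Line 1: use 'z' -> ERROR (undeclared)
  Line 2: declare 'c' -> declared = ['c']
  Line 3: use 'y' -> ERROR (undeclared)
  Line 4: use 'c' -> OK (declared)
  Line 5: use 'n' -> ERROR (undeclared)
  Line 6: declare 'x' -> declared = ['c', 'x']
  Line 7: declare 'b' -> declared = ['b', 'c', 'x']
Total undeclared variable errors: 3

3


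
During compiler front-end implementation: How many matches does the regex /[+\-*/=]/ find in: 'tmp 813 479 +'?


Pattern: /[+\-*/=]/ (operators)
Input: 'tmp 813 479 +'
Scanning for matches:
  Match 1: '+'
Total matches: 1

1


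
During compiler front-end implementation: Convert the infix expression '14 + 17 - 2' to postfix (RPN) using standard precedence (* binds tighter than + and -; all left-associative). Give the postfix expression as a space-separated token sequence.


Applying the shunting-yard algorithm:
  Operand 14 -> output
  Push '+' onto operator stack -> op-stack: [+]
  Operand 17 -> output
  See '-' (prec 1); top '+' (prec 1) >= it -> pop '+' to output
  Push '-' onto operator stack -> op-stack: [-]
  Operand 2 -> output
  End of input: pop '-' to output
Postfix result: 14 17 + 2 -

14 17 + 2 -


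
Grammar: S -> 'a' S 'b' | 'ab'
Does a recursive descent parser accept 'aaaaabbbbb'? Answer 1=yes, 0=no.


Grammar accepts strings of the form a^n b^n (n >= 1)
Word: 'aaaaabbbbb'
Counting: 5 a's and 5 b's
Check: 5 == 5? Yes
Derivation (S -> aSb applied 4 time(s), then S -> ab): S => aSb => aaSbb => aaaSbbb => aaaaSbbbb => aaaaabbbbb
Accepted

1


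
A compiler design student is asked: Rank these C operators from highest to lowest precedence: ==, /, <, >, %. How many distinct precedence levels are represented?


Looking up precedence for each operator:
  == -> precedence 3
  / -> precedence 6
  < -> precedence 4
  > -> precedence 4
  % -> precedence 6
Sorted highest to lowest: /, %, <, >, ==
Distinct precedence values: [6, 4, 3]
Number of distinct levels: 3

3


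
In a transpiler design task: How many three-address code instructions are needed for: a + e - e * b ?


Expression: a + e - e * b
Generating three-address code (respecting * over +/- precedence):
  Instruction 1: t1 = e * b
  Instruction 2: t2 = a + e
  Instruction 3: t3 = t2 - t1
Total instructions: 3

3


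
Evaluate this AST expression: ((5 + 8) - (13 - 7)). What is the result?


Expression: ((5 + 8) - (13 - 7))
Evaluating step by step:
  5 + 8 = 13
  13 - 7 = 6
  13 - 6 = 7
Result: 7

7


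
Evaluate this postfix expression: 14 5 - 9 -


Processing tokens left to right:
Push 14, Push 5
Pop 14 and 5, compute 14 - 5 = 9, push 9
Push 9
Pop 9 and 9, compute 9 - 9 = 0, push 0
Stack result: 0

0


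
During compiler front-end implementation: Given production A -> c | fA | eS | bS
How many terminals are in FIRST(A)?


Production: A -> c | fA | eS | bS
Examining each alternative for leading terminals:
  A -> c : first terminal = 'c'
  A -> fA : first terminal = 'f'
  A -> eS : first terminal = 'e'
  A -> bS : first terminal = 'b'
FIRST(A) = {b, c, e, f}
Count: 4

4


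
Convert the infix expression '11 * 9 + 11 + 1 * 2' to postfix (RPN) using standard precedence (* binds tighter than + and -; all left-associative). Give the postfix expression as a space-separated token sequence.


Applying the shunting-yard algorithm:
  Operand 11 -> output
  Push '*' onto operator stack -> op-stack: [*]
  Operand 9 -> output
  See '+' (prec 1); top '*' (prec 2) >= it -> pop '*' to output
  Push '+' onto operator stack -> op-stack: [+]
  Operand 11 -> output
  See '+' (prec 1); top '+' (prec 1) >= it -> pop '+' to output
  Push '+' onto operator stack -> op-stack: [+]
  Operand 1 -> output
  Push '*' onto operator stack -> op-stack: [+, *]
  Operand 2 -> output
  End of input: pop '*' to output
  End of input: pop '+' to output
Postfix result: 11 9 * 11 + 1 2 * +

11 9 * 11 + 1 2 * +


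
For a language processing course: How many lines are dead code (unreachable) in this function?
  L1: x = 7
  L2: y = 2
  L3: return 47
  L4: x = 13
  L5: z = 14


Analyzing control flow:
  L1: reachable (before return)
  L2: reachable (before return)
  L3: reachable (return statement)
  L4: DEAD (after return at L3)
  L5: DEAD (after return at L3)
Return at L3, total lines = 5
Dead lines: L4 through L5
Count: 2

2


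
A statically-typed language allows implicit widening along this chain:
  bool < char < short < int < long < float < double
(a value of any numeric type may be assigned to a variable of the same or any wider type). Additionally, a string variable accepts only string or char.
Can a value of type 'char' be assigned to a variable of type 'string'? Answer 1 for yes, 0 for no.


Target variable type: string
Source value type: char
Rule: string accepts only {string, char}
  source 'char' in {string, char}? Yes
Result: 1

1


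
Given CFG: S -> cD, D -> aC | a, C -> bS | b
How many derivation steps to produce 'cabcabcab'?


Grammar: S -> cD, D -> aC | a, C -> bS | b
Deriving 'cabcabcab':
Step 1: S -> cD => cD
Step 2: D -> aC => caC
Step 3: C -> bS => cabS
Step 4: S -> cD => cabcD
Step 5: D -> aC => cabcaC
Step 6: C -> bS => cabcabS
Step 7: S -> cD => cabcabcD
Step 8: D -> aC => cabcabcaC
Step 9: C -> b => cabcabcab
Total derivation steps: 9

9


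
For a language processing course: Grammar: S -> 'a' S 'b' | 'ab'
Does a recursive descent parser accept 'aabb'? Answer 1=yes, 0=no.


Grammar accepts strings of the form a^n b^n (n >= 1)
Word: 'aabb'
Counting: 2 a's and 2 b's
Check: 2 == 2? Yes
Derivation (S -> aSb applied 1 time(s), then S -> ab): S => aSb => aabb
Accepted

1


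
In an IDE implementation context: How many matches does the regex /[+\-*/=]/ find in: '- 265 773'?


Pattern: /[+\-*/=]/ (operators)
Input: '- 265 773'
Scanning for matches:
  Match 1: '-'
Total matches: 1

1


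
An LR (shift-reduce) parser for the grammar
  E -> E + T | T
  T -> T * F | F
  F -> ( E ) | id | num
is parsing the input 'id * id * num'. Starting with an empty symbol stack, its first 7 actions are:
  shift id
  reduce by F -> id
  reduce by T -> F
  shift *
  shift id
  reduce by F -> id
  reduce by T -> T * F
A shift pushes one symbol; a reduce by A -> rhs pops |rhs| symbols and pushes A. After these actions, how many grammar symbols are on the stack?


Tracking the symbol stack through each action:
  Action 1: shift 'id' : push -> stack = [id] (size 1)
  Action 2: reduce by F -> id : pop 1, push F -> stack = [F] (size 1)
  Action 3: reduce by T -> F : pop 1, push T -> stack = [T] (size 1)
  Action 4: shift '*' : push -> stack = [T, *] (size 2)
  Action 5: shift 'id' : push -> stack = [T, *, id] (size 3)
  Action 6: reduce by F -> id : pop 1, push F -> stack = [T, *, F] (size 3)
  Action 7: reduce by T -> T * F : pop 3, push T -> stack = [T] (size 1)
Final stack size: 1

1


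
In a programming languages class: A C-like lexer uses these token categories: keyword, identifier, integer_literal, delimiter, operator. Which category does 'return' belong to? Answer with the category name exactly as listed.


Token: 'return'
Checking categories:
  identifier: no
  integer_literal: no
  operator: no
  keyword: YES
  delimiter: no
Category: keyword

keyword


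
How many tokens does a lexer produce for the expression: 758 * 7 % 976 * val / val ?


Scanning '758 * 7 % 976 * val / val'
Token 1: '758' -> integer_literal
Token 2: '*' -> operator
Token 3: '7' -> integer_literal
Token 4: '%' -> operator
Token 5: '976' -> integer_literal
Token 6: '*' -> operator
Token 7: 'val' -> identifier
Token 8: '/' -> operator
Token 9: 'val' -> identifier
Total tokens: 9

9


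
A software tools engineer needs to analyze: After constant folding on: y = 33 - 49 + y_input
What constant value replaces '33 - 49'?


Identifying constant sub-expression:
  Original: y = 33 - 49 + y_input
  33 and 49 are both compile-time constants
  Evaluating: 33 - 49 = -16
  After folding: y = -16 + y_input

-16


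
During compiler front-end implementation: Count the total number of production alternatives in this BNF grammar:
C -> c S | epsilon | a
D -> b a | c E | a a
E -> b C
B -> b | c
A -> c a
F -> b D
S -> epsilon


Counting alternatives per rule:
  C: 3 alternative(s)
  D: 3 alternative(s)
  E: 1 alternative(s)
  B: 2 alternative(s)
  A: 1 alternative(s)
  F: 1 alternative(s)
  S: 1 alternative(s)
Sum: 3 + 3 + 1 + 2 + 1 + 1 + 1 = 12

12


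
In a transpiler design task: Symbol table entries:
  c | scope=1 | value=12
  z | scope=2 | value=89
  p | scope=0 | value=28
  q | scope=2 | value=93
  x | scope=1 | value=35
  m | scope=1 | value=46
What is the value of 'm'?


Searching symbol table for 'm':
  c | scope=1 | value=12
  z | scope=2 | value=89
  p | scope=0 | value=28
  q | scope=2 | value=93
  x | scope=1 | value=35
  m | scope=1 | value=46 <- MATCH
Found 'm' at scope 1 with value 46

46


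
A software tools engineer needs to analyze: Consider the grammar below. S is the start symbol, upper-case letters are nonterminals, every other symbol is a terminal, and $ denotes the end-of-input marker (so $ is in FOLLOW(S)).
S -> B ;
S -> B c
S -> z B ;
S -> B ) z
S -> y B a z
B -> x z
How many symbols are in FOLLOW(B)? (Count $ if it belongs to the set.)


S is the start symbol and does not occur in any rule body, so FOLLOW(S) = {$}.
Examining every occurrence of B in a rule body:
  S -> B ; : B is followed by terminal ';' -> add ';'
  S -> B c : B is followed by terminal 'c' -> add 'c'
  S -> z B ; : B is followed by terminal ';' -> add ';' (already in the set)
  S -> B ) z : B is followed by terminal ')' -> add ')'
  S -> y B a z : B is followed by terminal 'a' -> add 'a'
  B -> x z : B does not occur in the body -> contributes nothing
FOLLOW(B) = {), ;, a, c}
Count: 4

4


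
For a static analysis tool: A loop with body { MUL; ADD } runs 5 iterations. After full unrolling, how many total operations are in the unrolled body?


Loop body operations: MUL, ADD (2 ops per iteration)
Unrolling 5 iterations:
  Iteration 1: MUL, ADD (2 ops)
  Iteration 2: MUL, ADD (2 ops)
  Iteration 3: MUL, ADD (2 ops)
  Iteration 4: MUL, ADD (2 ops)
  Iteration 5: MUL, ADD (2 ops)
Total: 5 iterations * 2 ops/iter = 10 operations

10


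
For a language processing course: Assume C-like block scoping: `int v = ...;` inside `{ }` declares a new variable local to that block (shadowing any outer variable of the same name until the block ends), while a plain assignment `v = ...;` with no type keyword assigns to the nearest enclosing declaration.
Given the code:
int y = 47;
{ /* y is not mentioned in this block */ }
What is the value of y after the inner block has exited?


Analyzing scoping rules:
Outer scope: declares y = 47
Inner block: y is neither redeclared nor assigned -> unchanged
After the block -> 47
Result: 47

47


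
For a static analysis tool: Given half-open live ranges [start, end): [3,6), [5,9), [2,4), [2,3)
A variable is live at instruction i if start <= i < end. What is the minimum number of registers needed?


Live ranges:
  Var0: [3, 6)
  Var1: [5, 9)
  Var2: [2, 4)
  Var3: [2, 3)
Sweep-line events (position, delta, active):
  pos=2 start -> active=1
  pos=2 start -> active=2
  pos=3 end -> active=1
  pos=3 start -> active=2
  pos=4 end -> active=1
  pos=5 start -> active=2
  pos=6 end -> active=1
  pos=9 end -> active=0
Maximum simultaneous active: 2
Minimum registers needed: 2

2


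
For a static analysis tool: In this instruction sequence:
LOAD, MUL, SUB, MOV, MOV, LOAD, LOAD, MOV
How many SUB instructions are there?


Scanning instruction sequence for SUB:
  Position 1: LOAD
  Position 2: MUL
  Position 3: SUB <- MATCH
  Position 4: MOV
  Position 5: MOV
  Position 6: LOAD
  Position 7: LOAD
  Position 8: MOV
Matches at positions: [3]
Total SUB count: 1

1


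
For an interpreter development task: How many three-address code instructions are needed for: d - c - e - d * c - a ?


Expression: d - c - e - d * c - a
Generating three-address code (respecting * over +/- precedence):
  Instruction 1: t1 = d * c
  Instruction 2: t2 = d - c
  Instruction 3: t3 = t2 - e
  Instruction 4: t4 = t3 - t1
  Instruction 5: t5 = t4 - a
Total instructions: 5

5


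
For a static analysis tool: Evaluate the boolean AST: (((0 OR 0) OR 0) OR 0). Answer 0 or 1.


Step 1: Evaluate inner node
  0 OR 0 = 0
Step 2: Evaluate next node
  0 OR 0 = 0
Step 3: Evaluate root node
  0 OR 0 = 0

0


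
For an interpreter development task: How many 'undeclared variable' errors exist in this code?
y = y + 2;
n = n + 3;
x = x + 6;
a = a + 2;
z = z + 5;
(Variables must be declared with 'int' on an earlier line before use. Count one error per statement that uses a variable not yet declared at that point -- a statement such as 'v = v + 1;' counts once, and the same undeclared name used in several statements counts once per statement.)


Scanning code line by line:
  Line 1: use 'y' -> ERROR (undeclared)
  Line 2: use 'n' -> ERROR (undeclared)
  Line 3: use 'x' -> ERROR (undeclared)
  Line 4: use 'a' -> ERROR (undeclared)
  Line 5: use 'z' -> ERROR (undeclared)
Total undeclared variable errors: 5

5


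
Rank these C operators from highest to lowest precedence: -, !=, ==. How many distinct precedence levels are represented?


Looking up precedence for each operator:
  - -> precedence 5
  != -> precedence 3
  == -> precedence 3
Sorted highest to lowest: -, !=, ==
Distinct precedence values: [5, 3]
Number of distinct levels: 2

2


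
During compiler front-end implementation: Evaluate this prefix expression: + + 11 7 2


Parsing prefix expression: + + 11 7 2
Step 1: Innermost operation '+ 11 7'
  11 + 7 = 18
Step 2: Outer operation '+ [18] 2'
  18 + 2 = 20

20


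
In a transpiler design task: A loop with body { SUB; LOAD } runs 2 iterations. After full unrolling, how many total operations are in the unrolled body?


Loop body operations: SUB, LOAD (2 ops per iteration)
Unrolling 2 iterations:
  Iteration 1: SUB, LOAD (2 ops)
  Iteration 2: SUB, LOAD (2 ops)
Total: 2 iterations * 2 ops/iter = 4 operations

4


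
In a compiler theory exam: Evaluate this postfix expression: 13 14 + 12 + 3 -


Processing tokens left to right:
Push 13, Push 14
Pop 13 and 14, compute 13 + 14 = 27, push 27
Push 12
Pop 27 and 12, compute 27 + 12 = 39, push 39
Push 3
Pop 39 and 3, compute 39 - 3 = 36, push 36
Stack result: 36

36


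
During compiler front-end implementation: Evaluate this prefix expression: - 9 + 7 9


Parsing prefix expression: - 9 + 7 9
Step 1: Innermost operation '+ 7 9'
  7 + 9 = 16
Step 2: Outer operation '- 9 [16]'
  9 - 16 = -7

-7


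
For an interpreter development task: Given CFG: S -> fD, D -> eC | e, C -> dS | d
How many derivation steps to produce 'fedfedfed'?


Grammar: S -> fD, D -> eC | e, C -> dS | d
Deriving 'fedfedfed':
Step 1: S -> fD => fD
Step 2: D -> eC => feC
Step 3: C -> dS => fedS
Step 4: S -> fD => fedfD
Step 5: D -> eC => fedfeC
Step 6: C -> dS => fedfedS
Step 7: S -> fD => fedfedfD
Step 8: D -> eC => fedfedfeC
Step 9: C -> d => fedfedfed
Total derivation steps: 9

9


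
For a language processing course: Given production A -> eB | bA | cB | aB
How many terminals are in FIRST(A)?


Production: A -> eB | bA | cB | aB
Examining each alternative for leading terminals:
  A -> eB : first terminal = 'e'
  A -> bA : first terminal = 'b'
  A -> cB : first terminal = 'c'
  A -> aB : first terminal = 'a'
FIRST(A) = {a, b, c, e}
Count: 4

4


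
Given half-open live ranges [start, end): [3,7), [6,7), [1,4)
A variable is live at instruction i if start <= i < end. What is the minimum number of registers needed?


Live ranges:
  Var0: [3, 7)
  Var1: [6, 7)
  Var2: [1, 4)
Sweep-line events (position, delta, active):
  pos=1 start -> active=1
  pos=3 start -> active=2
  pos=4 end -> active=1
  pos=6 start -> active=2
  pos=7 end -> active=1
  pos=7 end -> active=0
Maximum simultaneous active: 2
Minimum registers needed: 2

2


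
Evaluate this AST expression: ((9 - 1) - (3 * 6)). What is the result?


Expression: ((9 - 1) - (3 * 6))
Evaluating step by step:
  9 - 1 = 8
  3 * 6 = 18
  8 - 18 = -10
Result: -10

-10


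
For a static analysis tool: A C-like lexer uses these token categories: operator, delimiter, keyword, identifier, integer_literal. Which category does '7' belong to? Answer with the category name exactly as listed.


Token: '7'
Checking categories:
  identifier: no
  integer_literal: YES
  operator: no
  keyword: no
  delimiter: no
Category: integer_literal

integer_literal


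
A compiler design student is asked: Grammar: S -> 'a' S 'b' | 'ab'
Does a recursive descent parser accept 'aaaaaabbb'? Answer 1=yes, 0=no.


Grammar accepts strings of the form a^n b^n (n >= 1)
Word: 'aaaaaabbb'
Counting: 6 a's and 3 b's
Check: 6 == 3? No
Mismatch: a-count != b-count
Rejected

0


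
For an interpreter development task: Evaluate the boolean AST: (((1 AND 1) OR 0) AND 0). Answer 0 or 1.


Step 1: Evaluate inner node
  1 AND 1 = 1
Step 2: Evaluate next node
  1 OR 0 = 1
Step 3: Evaluate root node
  1 AND 0 = 0

0


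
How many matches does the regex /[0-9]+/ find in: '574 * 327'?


Pattern: /[0-9]+/ (int literals)
Input: '574 * 327'
Scanning for matches:
  Match 1: '574'
  Match 2: '327'
Total matches: 2

2


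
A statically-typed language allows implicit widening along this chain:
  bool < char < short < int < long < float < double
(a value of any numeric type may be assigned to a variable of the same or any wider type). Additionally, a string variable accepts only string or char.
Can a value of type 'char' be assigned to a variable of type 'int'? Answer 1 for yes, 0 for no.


Target variable type: int
Source value type: char
Numeric ranks: char=1, int=3
Widening allowed iff rank(source) <= rank(target): 1 <= 3? Yes
Result: 1

1


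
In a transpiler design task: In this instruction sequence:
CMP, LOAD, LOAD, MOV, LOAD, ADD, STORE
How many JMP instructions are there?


Scanning instruction sequence for JMP:
  Position 1: CMP
  Position 2: LOAD
  Position 3: LOAD
  Position 4: MOV
  Position 5: LOAD
  Position 6: ADD
  Position 7: STORE
Matches at positions: []
Total JMP count: 0

0


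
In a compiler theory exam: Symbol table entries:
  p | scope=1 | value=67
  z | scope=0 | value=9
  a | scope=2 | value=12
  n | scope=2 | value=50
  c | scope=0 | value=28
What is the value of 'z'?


Searching symbol table for 'z':
  p | scope=1 | value=67
  z | scope=0 | value=9 <- MATCH
  a | scope=2 | value=12
  n | scope=2 | value=50
  c | scope=0 | value=28
Found 'z' at scope 0 with value 9

9


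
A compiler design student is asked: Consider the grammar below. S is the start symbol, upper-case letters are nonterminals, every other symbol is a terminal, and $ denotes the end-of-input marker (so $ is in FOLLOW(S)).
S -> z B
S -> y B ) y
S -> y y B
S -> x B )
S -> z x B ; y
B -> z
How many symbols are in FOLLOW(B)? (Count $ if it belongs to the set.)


S is the start symbol and does not occur in any rule body, so FOLLOW(S) = {$}.
Examining every occurrence of B in a rule body:
  S -> z B : B is at the right end -> add FOLLOW(S) = {$}
  S -> y B ) y : B is followed by terminal ')' -> add ')'
  S -> y y B : B is at the right end -> add FOLLOW(S) = {$} (already in the set)
  S -> x B ) : B is followed by terminal ')' -> add ')' (already in the set)
  S -> z x B ; y : B is followed by terminal ';' -> add ';'
  B -> z : B does not occur in the body -> contributes nothing
FOLLOW(B) = {), ;, $}
Count: 3

3


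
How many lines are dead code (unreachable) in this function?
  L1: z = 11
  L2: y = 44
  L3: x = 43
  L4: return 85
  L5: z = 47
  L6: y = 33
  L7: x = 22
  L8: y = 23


Analyzing control flow:
  L1: reachable (before return)
  L2: reachable (before return)
  L3: reachable (before return)
  L4: reachable (return statement)
  L5: DEAD (after return at L4)
  L6: DEAD (after return at L4)
  L7: DEAD (after return at L4)
  L8: DEAD (after return at L4)
Return at L4, total lines = 8
Dead lines: L5 through L8
Count: 4

4


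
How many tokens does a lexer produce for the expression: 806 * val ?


Scanning '806 * val'
Token 1: '806' -> integer_literal
Token 2: '*' -> operator
Token 3: 'val' -> identifier
Total tokens: 3

3


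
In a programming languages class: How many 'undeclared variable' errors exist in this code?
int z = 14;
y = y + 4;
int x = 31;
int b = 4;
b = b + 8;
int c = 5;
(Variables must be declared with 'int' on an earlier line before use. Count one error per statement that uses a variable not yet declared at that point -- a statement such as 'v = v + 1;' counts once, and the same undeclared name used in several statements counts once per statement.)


Scanning code line by line:
  Line 1: declare 'z' -> declared = ['z']
  Line 2: use 'y' -> ERROR (undeclared)
  Line 3: declare 'x' -> declared = ['x', 'z']
  Line 4: declare 'b' -> declared = ['b', 'x', 'z']
  Line 5: use 'b' -> OK (declared)
  Line 6: declare 'c' -> declared = ['b', 'c', 'x', 'z']
Total undeclared variable errors: 1

1


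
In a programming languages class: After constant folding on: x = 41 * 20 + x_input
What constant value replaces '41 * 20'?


Identifying constant sub-expression:
  Original: x = 41 * 20 + x_input
  41 and 20 are both compile-time constants
  Evaluating: 41 * 20 = 820
  After folding: x = 820 + x_input

820


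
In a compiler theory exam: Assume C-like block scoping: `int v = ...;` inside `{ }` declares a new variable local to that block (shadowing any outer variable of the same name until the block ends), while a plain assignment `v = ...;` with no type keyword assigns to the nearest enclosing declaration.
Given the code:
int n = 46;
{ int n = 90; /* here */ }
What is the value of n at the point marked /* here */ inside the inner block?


Analyzing scoping rules:
Outer scope: declares n = 46
Inner block: 'int n = 90;' declares a NEW n that shadows the outer one
Inside the block the inner declaration is in scope -> 90
Result: 90

90


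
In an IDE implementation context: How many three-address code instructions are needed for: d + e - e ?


Expression: d + e - e
Generating three-address code (respecting * over +/- precedence):
  Instruction 1: t1 = d + e
  Instruction 2: t2 = t1 - e
Total instructions: 2

2


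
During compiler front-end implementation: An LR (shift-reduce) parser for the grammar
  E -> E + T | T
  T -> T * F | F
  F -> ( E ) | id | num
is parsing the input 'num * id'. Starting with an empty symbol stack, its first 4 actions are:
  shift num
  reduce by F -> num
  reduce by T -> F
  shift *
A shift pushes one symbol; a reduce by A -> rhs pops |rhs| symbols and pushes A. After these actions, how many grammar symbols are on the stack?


Tracking the symbol stack through each action:
  Action 1: shift 'num' : push -> stack = [num] (size 1)
  Action 2: reduce by F -> num : pop 1, push F -> stack = [F] (size 1)
  Action 3: reduce by T -> F : pop 1, push T -> stack = [T] (size 1)
  Action 4: shift '*' : push -> stack = [T, *] (size 2)
Final stack size: 2

2


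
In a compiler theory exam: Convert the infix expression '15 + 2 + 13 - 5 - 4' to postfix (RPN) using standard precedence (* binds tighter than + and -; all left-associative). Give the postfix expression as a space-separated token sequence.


Applying the shunting-yard algorithm:
  Operand 15 -> output
  Push '+' onto operator stack -> op-stack: [+]
  Operand 2 -> output
  See '+' (prec 1); top '+' (prec 1) >= it -> pop '+' to output
  Push '+' onto operator stack -> op-stack: [+]
  Operand 13 -> output
  See '-' (prec 1); top '+' (prec 1) >= it -> pop '+' to output
  Push '-' onto operator stack -> op-stack: [-]
  Operand 5 -> output
  See '-' (prec 1); top '-' (prec 1) >= it -> pop '-' to output
  Push '-' onto operator stack -> op-stack: [-]
  Operand 4 -> output
  End of input: pop '-' to output
Postfix result: 15 2 + 13 + 5 - 4 -

15 2 + 13 + 5 - 4 -


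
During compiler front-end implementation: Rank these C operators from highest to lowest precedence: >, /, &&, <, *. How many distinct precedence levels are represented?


Looking up precedence for each operator:
  > -> precedence 4
  / -> precedence 6
  && -> precedence 2
  < -> precedence 4
  * -> precedence 6
Sorted highest to lowest: /, *, >, <, &&
Distinct precedence values: [6, 4, 2]
Number of distinct levels: 3

3


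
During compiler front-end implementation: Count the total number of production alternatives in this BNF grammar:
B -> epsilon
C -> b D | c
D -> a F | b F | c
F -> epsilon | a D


Counting alternatives per rule:
  B: 1 alternative(s)
  C: 2 alternative(s)
  D: 3 alternative(s)
  F: 2 alternative(s)
Sum: 1 + 2 + 3 + 2 = 8

8


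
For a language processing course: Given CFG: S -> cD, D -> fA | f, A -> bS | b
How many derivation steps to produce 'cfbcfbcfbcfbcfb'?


Grammar: S -> cD, D -> fA | f, A -> bS | b
Deriving 'cfbcfbcfbcfbcfb':
Step 1: S -> cD => cD
Step 2: D -> fA => cfA
Step 3: A -> bS => cfbS
Step 4: S -> cD => cfbcD
Step 5: D -> fA => cfbcfA
Step 6: A -> bS => cfbcfbS
Step 7: S -> cD => cfbcfbcD
Step 8: D -> fA => cfbcfbcfA
Step 9: A -> bS => cfbcfbcfbS
Step 10: S -> cD => cfbcfbcfbcD
Step 11: D -> fA => cfbcfbcfbcfA
Step 12: A -> bS => cfbcfbcfbcfbS
Step 13: S -> cD => cfbcfbcfbcfbcD
Step 14: D -> fA => cfbcfbcfbcfbcfA
Step 15: A -> b => cfbcfbcfbcfbcfb
Total derivation steps: 15

15


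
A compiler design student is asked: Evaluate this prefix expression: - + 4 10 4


Parsing prefix expression: - + 4 10 4
Step 1: Innermost operation '+ 4 10'
  4 + 10 = 14
Step 2: Outer operation '- [14] 4'
  14 - 4 = 10

10


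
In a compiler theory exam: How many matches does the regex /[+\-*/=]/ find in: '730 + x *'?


Pattern: /[+\-*/=]/ (operators)
Input: '730 + x *'
Scanning for matches:
  Match 1: '+'
  Match 2: '*'
Total matches: 2

2


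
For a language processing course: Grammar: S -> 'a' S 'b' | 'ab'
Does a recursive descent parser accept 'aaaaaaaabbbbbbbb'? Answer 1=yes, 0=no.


Grammar accepts strings of the form a^n b^n (n >= 1)
Word: 'aaaaaaaabbbbbbbb'
Counting: 8 a's and 8 b's
Check: 8 == 8? Yes
Derivation (S -> aSb applied 7 time(s), then S -> ab): S => aSb => aaSbb => aaaSbbb => aaaaSbbbb => aaaaaSbbbbb => aaaaaaSbbbbbb => aaaaaaaSbbbbbbb => aaaaaaaabbbbbbbb
Accepted

1


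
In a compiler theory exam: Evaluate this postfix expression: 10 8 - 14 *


Processing tokens left to right:
Push 10, Push 8
Pop 10 and 8, compute 10 - 8 = 2, push 2
Push 14
Pop 2 and 14, compute 2 * 14 = 28, push 28
Stack result: 28

28


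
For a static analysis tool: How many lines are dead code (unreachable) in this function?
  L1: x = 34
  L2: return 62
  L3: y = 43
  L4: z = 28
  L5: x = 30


Analyzing control flow:
  L1: reachable (before return)
  L2: reachable (return statement)
  L3: DEAD (after return at L2)
  L4: DEAD (after return at L2)
  L5: DEAD (after return at L2)
Return at L2, total lines = 5
Dead lines: L3 through L5
Count: 3

3


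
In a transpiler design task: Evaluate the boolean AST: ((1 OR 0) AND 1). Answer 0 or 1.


Step 1: Evaluate inner node
  1 OR 0 = 1
Step 2: Evaluate root node
  1 AND 1 = 1

1


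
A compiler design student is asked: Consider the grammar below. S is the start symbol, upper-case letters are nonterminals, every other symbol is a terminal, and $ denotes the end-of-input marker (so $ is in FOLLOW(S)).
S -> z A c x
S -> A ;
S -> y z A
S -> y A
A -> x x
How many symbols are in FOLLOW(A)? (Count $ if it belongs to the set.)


S is the start symbol and does not occur in any rule body, so FOLLOW(S) = {$}.
Examining every occurrence of A in a rule body:
  S -> z A c x : A is followed by terminal 'c' -> add 'c'
  S -> A ; : A is followed by terminal ';' -> add ';'
  S -> y z A : A is at the right end -> add FOLLOW(S) = {$}
  S -> y A : A is at the right end -> add FOLLOW(S) = {$} (already in the set)
  A -> x x : A does not occur in the body -> contributes nothing
FOLLOW(A) = {;, c, $}
Count: 3

3


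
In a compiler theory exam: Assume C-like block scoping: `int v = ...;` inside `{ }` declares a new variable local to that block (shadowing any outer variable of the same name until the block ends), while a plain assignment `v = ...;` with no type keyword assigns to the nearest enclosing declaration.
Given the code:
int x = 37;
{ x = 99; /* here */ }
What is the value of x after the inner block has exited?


Analyzing scoping rules:
Outer scope: declares x = 37
Inner block: 'x = 99;' has no type keyword, so it is an assignment to the outer x (no shadowing)
The assignment changed the outer variable itself, so the new value persists after the block -> 99
Result: 99

99


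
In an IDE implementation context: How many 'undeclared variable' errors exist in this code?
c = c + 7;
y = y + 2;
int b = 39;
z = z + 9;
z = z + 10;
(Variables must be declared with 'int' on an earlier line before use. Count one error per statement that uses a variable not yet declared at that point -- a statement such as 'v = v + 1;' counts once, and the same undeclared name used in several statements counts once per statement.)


Scanning code line by line:
  Line 1: use 'c' -> ERROR (undeclared)
  Line 2: use 'y' -> ERROR (undeclared)
  Line 3: declare 'b' -> declared = ['b']
  Line 4: use 'z' -> ERROR (undeclared)
  Line 5: use 'z' -> ERROR (undeclared)
Total undeclared variable errors: 4

4


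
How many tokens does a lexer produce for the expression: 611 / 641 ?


Scanning '611 / 641'
Token 1: '611' -> integer_literal
Token 2: '/' -> operator
Token 3: '641' -> integer_literal
Total tokens: 3

3


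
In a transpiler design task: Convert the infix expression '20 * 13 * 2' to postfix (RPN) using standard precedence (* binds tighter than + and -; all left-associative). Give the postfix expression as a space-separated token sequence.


Applying the shunting-yard algorithm:
  Operand 20 -> output
  Push '*' onto operator stack -> op-stack: [*]
  Operand 13 -> output
  See '*' (prec 2); top '*' (prec 2) >= it -> pop '*' to output
  Push '*' onto operator stack -> op-stack: [*]
  Operand 2 -> output
  End of input: pop '*' to output
Postfix result: 20 13 * 2 *

20 13 * 2 *


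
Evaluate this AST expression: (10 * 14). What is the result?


Expression: (10 * 14)
Evaluating step by step:
  10 * 14 = 140
Result: 140

140


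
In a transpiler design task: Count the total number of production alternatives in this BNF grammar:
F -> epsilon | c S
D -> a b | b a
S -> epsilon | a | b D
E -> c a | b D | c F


Counting alternatives per rule:
  F: 2 alternative(s)
  D: 2 alternative(s)
  S: 3 alternative(s)
  E: 3 alternative(s)
Sum: 2 + 2 + 3 + 3 = 10

10


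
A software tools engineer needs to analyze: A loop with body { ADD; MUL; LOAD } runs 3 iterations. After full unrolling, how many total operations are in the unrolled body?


Loop body operations: ADD, MUL, LOAD (3 ops per iteration)
Unrolling 3 iterations:
  Iteration 1: ADD, MUL, LOAD (3 ops)
  Iteration 2: ADD, MUL, LOAD (3 ops)
  Iteration 3: ADD, MUL, LOAD (3 ops)
Total: 3 iterations * 3 ops/iter = 9 operations

9


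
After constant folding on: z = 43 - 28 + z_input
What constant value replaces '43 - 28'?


Identifying constant sub-expression:
  Original: z = 43 - 28 + z_input
  43 and 28 are both compile-time constants
  Evaluating: 43 - 28 = 15
  After folding: z = 15 + z_input

15


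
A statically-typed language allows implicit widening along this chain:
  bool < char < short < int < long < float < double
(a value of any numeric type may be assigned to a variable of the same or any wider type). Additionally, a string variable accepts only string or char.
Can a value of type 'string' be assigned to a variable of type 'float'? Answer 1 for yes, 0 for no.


Target variable type: float
Source value type: string
Rule: string cannot widen to any numeric type
Result: 0

0


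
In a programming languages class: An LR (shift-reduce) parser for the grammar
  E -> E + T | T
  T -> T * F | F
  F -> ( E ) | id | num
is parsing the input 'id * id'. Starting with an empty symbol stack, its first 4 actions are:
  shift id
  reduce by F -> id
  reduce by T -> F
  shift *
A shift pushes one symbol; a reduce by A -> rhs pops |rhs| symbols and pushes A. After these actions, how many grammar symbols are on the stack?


Tracking the symbol stack through each action:
  Action 1: shift 'id' : push -> stack = [id] (size 1)
  Action 2: reduce by F -> id : pop 1, push F -> stack = [F] (size 1)
  Action 3: reduce by T -> F : pop 1, push T -> stack = [T] (size 1)
  Action 4: shift '*' : push -> stack = [T, *] (size 2)
Final stack size: 2

2


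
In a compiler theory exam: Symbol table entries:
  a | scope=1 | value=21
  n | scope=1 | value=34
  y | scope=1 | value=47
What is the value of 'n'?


Searching symbol table for 'n':
  a | scope=1 | value=21
  n | scope=1 | value=34 <- MATCH
  y | scope=1 | value=47
Found 'n' at scope 1 with value 34

34


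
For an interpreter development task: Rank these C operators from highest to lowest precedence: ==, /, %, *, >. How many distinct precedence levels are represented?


Looking up precedence for each operator:
  == -> precedence 3
  / -> precedence 6
  % -> precedence 6
  * -> precedence 6
  > -> precedence 4
Sorted highest to lowest: /, %, *, >, ==
Distinct precedence values: [6, 4, 3]
Number of distinct levels: 3

3


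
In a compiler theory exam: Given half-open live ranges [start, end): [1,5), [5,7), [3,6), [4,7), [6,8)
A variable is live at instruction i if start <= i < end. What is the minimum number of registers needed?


Live ranges:
  Var0: [1, 5)
  Var1: [5, 7)
  Var2: [3, 6)
  Var3: [4, 7)
  Var4: [6, 8)
Sweep-line events (position, delta, active):
  pos=1 start -> active=1
  pos=3 start -> active=2
  pos=4 start -> active=3
  pos=5 end -> active=2
  pos=5 start -> active=3
  pos=6 end -> active=2
  pos=6 start -> active=3
  pos=7 end -> active=2
  pos=7 end -> active=1
  pos=8 end -> active=0
Maximum simultaneous active: 3
Minimum registers needed: 3

3


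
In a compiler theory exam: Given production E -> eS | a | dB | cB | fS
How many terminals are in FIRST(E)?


Production: E -> eS | a | dB | cB | fS
Examining each alternative for leading terminals:
  E -> eS : first terminal = 'e'
  E -> a : first terminal = 'a'
  E -> dB : first terminal = 'd'
  E -> cB : first terminal = 'c'
  E -> fS : first terminal = 'f'
FIRST(E) = {a, c, d, e, f}
Count: 5

5


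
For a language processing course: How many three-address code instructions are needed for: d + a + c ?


Expression: d + a + c
Generating three-address code (respecting * over +/- precedence):
  Instruction 1: t1 = d + a
  Instruction 2: t2 = t1 + c
Total instructions: 2

2


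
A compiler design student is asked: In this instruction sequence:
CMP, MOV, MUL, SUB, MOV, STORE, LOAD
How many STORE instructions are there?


Scanning instruction sequence for STORE:
  Position 1: CMP
  Position 2: MOV
  Position 3: MUL
  Position 4: SUB
  Position 5: MOV
  Position 6: STORE <- MATCH
  Position 7: LOAD
Matches at positions: [6]
Total STORE count: 1

1


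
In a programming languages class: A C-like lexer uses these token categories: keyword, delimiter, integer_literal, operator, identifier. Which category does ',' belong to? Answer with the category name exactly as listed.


Token: ','
Checking categories:
  identifier: no
  integer_literal: no
  operator: no
  keyword: no
  delimiter: YES
Category: delimiter

delimiter


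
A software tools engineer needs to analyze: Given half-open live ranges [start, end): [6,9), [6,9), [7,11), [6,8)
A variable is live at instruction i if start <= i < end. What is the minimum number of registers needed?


Live ranges:
  Var0: [6, 9)
  Var1: [6, 9)
  Var2: [7, 11)
  Var3: [6, 8)
Sweep-line events (position, delta, active):
  pos=6 start -> active=1
  pos=6 start -> active=2
  pos=6 start -> active=3
  pos=7 start -> active=4
  pos=8 end -> active=3
  pos=9 end -> active=2
  pos=9 end -> active=1
  pos=11 end -> active=0
Maximum simultaneous active: 4
Minimum registers needed: 4

4


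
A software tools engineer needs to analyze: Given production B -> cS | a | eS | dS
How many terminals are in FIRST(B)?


Production: B -> cS | a | eS | dS
Examining each alternative for leading terminals:
  B -> cS : first terminal = 'c'
  B -> a : first terminal = 'a'
  B -> eS : first terminal = 'e'
  B -> dS : first terminal = 'd'
FIRST(B) = {a, c, d, e}
Count: 4

4


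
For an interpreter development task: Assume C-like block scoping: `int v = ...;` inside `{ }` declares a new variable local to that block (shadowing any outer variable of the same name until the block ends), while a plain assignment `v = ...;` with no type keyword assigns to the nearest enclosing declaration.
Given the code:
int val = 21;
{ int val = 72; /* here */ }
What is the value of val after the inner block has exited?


Analyzing scoping rules:
Outer scope: declares val = 21
Inner block: 'int val = 72;' declares a NEW val that shadows the outer one
When the block exits the inner val goes out of scope; the outer val was never modified -> 21
Result: 21

21


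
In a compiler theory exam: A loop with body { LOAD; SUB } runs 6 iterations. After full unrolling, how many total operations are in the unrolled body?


Loop body operations: LOAD, SUB (2 ops per iteration)
Unrolling 6 iterations:
  Iteration 1: LOAD, SUB (2 ops)
  Iteration 2: LOAD, SUB (2 ops)
  Iteration 3: LOAD, SUB (2 ops)
  Iteration 4: LOAD, SUB (2 ops)
  Iteration 5: LOAD, SUB (2 ops)
  Iteration 6: LOAD, SUB (2 ops)
Total: 6 iterations * 2 ops/iter = 12 operations

12
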